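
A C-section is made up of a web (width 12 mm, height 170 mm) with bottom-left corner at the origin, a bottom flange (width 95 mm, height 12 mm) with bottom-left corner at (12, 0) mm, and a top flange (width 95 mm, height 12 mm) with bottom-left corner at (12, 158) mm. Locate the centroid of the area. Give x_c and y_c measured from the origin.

x_c = 34.24 mm, y_c = 85.00 mm

Part | A | x̄ᵢ | ȳᵢ | A·x̄ᵢ | A·ȳᵢ
web | 2040.00 | 6.00 | 85.00 | 12240.00 | 173400.00
bottom flange | 1140.00 | 59.50 | 6.00 | 67830.00 | 6840.00
top flange | 1140.00 | 59.50 | 164.00 | 67830.00 | 186960.00
Σ | 4320.00 |  |  | 147900.00 | 367200.00
x_c = 147900.00 / 4320.00 = 34.24 mm
y_c = 367200.00 / 4320.00 = 85.00 mm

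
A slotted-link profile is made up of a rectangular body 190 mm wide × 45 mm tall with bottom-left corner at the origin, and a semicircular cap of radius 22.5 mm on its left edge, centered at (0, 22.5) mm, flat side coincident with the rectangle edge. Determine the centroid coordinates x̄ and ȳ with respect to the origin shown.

Part | A | x̄ᵢ | ȳᵢ | A·x̄ᵢ | A·ȳᵢ
rectangular body | 8550.00 | 95.00 | 22.50 | 812250.00 | 192375.00
semicircular end | 795.22 | -9.55 | 22.50 | -7593.75 | 17892.35
Σ | 9345.22 |  |  | 804656.25 | 210267.35
x̄ = 804656.25 / 9345.22 = 86.10 mm
ȳ = 210267.35 / 9345.22 = 22.50 mm

x̄ = 86.10 mm, ȳ = 22.50 mm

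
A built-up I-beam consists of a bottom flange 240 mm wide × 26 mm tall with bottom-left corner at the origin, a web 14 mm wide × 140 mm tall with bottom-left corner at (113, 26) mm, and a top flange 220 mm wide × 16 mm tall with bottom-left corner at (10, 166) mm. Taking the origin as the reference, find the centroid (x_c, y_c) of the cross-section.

bottom flange: A = 240 × 26 = 6240.00, centroid at (120.00, 13.00).
web: A = 14 × 140 = 1960.00, centroid at (120.00, 96.00).
top flange: A = 220 × 16 = 3520.00, centroid at (120.00, 174.00).
ΣA = 11720.00 mm², ΣAx_c = 1406400.00 mm³, ΣAy_c = 881760.00 mm³.
x_c = 1406400.00/11720.00 = 120.00 mm; y_c = 881760.00/11720.00 = 75.24 mm.

x_c = 120.00 mm, y_c = 75.24 mm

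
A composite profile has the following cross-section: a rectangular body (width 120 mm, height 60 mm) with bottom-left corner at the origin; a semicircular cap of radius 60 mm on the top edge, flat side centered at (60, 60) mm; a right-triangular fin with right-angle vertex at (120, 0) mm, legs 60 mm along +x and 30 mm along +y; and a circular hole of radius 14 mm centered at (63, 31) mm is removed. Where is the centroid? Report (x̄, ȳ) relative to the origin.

x̄ = 65.34 mm, ȳ = 52.45 mm

rectangular body: A = 120 × 60 = 7200.00, centroid at (60.00, 30.00).
semicircular top: A = ½π·60² = 5654.87, centroid at (60.00, 85.46).
triangular fin: A = ½·60·30 = 900.00, centroid at (140.00, 10.00).
hole: A = −π·14² = -615.75, centroid at (63.00, 31.00).
ΣA = 13139.11 mm², ΣAx̄ = 858499.62 mm³, ΣAȳ = 689203.69 mm³.
x̄ = 858499.62/13139.11 = 65.34 mm; ȳ = 689203.69/13139.11 = 52.45 mm.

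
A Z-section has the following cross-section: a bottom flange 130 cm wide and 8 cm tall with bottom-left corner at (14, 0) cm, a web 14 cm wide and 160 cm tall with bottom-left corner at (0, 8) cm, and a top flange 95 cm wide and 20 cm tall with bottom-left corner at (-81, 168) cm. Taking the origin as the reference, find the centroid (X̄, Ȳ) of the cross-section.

Part | A | x̄ᵢ | ȳᵢ | A·x̄ᵢ | A·ȳᵢ
bottom flange | 1040.00 | 79.00 | 4.00 | 82160.00 | 4160.00
web | 2240.00 | 7.00 | 88.00 | 15680.00 | 197120.00
top flange | 1900.00 | -33.50 | 178.00 | -63650.00 | 338200.00
Σ | 5180.00 |  |  | 34190.00 | 539480.00
X̄ = 34190.00 / 5180.00 = 6.60 cm
Ȳ = 539480.00 / 5180.00 = 104.15 cm

X̄ = 6.60 cm, Ȳ = 104.15 cm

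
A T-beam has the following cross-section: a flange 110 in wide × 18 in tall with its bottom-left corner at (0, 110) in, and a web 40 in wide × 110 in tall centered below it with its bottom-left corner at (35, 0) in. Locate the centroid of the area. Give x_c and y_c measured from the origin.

x_c = 55.00 in, y_c = 74.86 in

Part | A | x̄ᵢ | ȳᵢ | A·x̄ᵢ | A·ȳᵢ
web | 4400.00 | 55.00 | 55.00 | 242000.00 | 242000.00
flange | 1980.00 | 55.00 | 119.00 | 108900.00 | 235620.00
Σ | 6380.00 |  |  | 350900.00 | 477620.00
x_c = 350900.00 / 6380.00 = 55.00 in
y_c = 477620.00 / 6380.00 = 74.86 in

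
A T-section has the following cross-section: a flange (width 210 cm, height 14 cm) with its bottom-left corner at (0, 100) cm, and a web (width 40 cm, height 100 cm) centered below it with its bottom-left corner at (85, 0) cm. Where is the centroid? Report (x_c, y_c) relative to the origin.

x_c = 105.00 cm, y_c = 74.15 cm

web: A = 40 × 100 = 4000.00, centroid at (105.00, 50.00).
flange: A = 210 × 14 = 2940.00, centroid at (105.00, 107.00).
ΣA = 6940.00 cm²
ΣAx_c = (4000.00)(105.00) + (2940.00)(105.00) = 728700.00 cm³
ΣAy_c = (4000.00)(50.00) + (2940.00)(107.00) = 514580.00 cm³
x_c = 728700.00 / 6940.00 = 105.00 cm
y_c = 514580.00 / 6940.00 = 74.15 cm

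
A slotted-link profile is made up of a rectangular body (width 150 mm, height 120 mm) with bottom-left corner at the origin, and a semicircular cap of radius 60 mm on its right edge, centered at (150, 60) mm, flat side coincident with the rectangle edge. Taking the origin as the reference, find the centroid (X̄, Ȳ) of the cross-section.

rectangular body: A = 150 × 120 = 18000.00, centroid at (75.00, 60.00).
semicircular end: A = ½π·60² = 5654.87, centroid at (175.46, 60.00).
ΣA = 23654.87 mm²
ΣAX̄ = (18000.00)(75.00) + (5654.87)(175.46) = 2342230.02 mm³
ΣAȲ = (18000.00)(60.00) + (5654.87)(60.00) = 1419292.01 mm³
X̄ = 2342230.02 / 23654.87 = 99.02 mm
Ȳ = 1419292.01 / 23654.87 = 60.00 mm

X̄ = 99.02 mm, Ȳ = 60.00 mm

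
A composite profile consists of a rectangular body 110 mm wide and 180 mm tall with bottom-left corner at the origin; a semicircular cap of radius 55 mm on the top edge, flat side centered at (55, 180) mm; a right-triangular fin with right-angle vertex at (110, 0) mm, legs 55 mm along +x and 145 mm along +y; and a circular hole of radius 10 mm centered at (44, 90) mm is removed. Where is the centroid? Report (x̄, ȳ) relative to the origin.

x̄ = 65.48 mm, ȳ = 103.19 mm

rectangular body: A = 110 × 180 = 19800.00, centroid at (55.00, 90.00).
semicircular top: A = ½π·55² = 4751.66, centroid at (55.00, 203.34).
triangular fin: A = ½·55·145 = 3987.50, centroid at (128.33, 48.33).
hole: A = −π·10² = -314.16, centroid at (44.00, 90.00).
ΣA = 28225.00 mm²
ΣAx̄ = (19800.00)(55.00) + (4751.66)(55.00) + (3987.50)(128.33) + (-314.16)(44.00) = 1848247.40 mm³
ΣAȳ = (19800.00)(90.00) + (4751.66)(203.34) + (3987.50)(48.33) + (-314.16)(90.00) = 2912670.10 mm³
x̄ = 1848247.40 / 28225.00 = 65.48 mm
ȳ = 2912670.10 / 28225.00 = 103.19 mm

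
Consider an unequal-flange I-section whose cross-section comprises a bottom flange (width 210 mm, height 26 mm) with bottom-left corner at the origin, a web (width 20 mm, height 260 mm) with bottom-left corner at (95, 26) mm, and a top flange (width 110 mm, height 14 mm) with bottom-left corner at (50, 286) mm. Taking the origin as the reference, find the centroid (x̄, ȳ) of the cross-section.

x̄ = 105.00 mm, ȳ = 109.30 mm

Part | A | x̄ᵢ | ȳᵢ | A·x̄ᵢ | A·ȳᵢ
bottom flange | 5460.00 | 105.00 | 13.00 | 573300.00 | 70980.00
web | 5200.00 | 105.00 | 156.00 | 546000.00 | 811200.00
top flange | 1540.00 | 105.00 | 293.00 | 161700.00 | 451220.00
Σ | 12200.00 |  |  | 1281000.00 | 1333400.00
x̄ = 1281000.00 / 12200.00 = 105.00 mm
ȳ = 1333400.00 / 12200.00 = 109.30 mm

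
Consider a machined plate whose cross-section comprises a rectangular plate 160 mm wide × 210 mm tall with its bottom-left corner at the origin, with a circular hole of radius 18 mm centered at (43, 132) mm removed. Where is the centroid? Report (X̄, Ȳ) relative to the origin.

X̄ = 81.16 mm, Ȳ = 104.16 mm

Part | A | x̄ᵢ | ȳᵢ | A·x̄ᵢ | A·ȳᵢ
plate | 33600.00 | 80.00 | 105.00 | 2688000.00 | 3528000.00
hole | -1017.88 | 43.00 | 132.00 | -43768.67 | -134359.63
Σ | 32582.12 |  |  | 2644231.33 | 3393640.37
X̄ = 2644231.33 / 32582.12 = 81.16 mm
Ȳ = 3393640.37 / 32582.12 = 104.16 mm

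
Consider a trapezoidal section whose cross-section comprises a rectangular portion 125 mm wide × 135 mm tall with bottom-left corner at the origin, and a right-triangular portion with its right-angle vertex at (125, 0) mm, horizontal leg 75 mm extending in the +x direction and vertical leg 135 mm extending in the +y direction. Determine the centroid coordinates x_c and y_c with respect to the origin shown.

Part | A | x̄ᵢ | ȳᵢ | A·x̄ᵢ | A·ȳᵢ
rectangular portion | 16875.00 | 62.50 | 67.50 | 1054687.50 | 1139062.50
triangular portion | 5062.50 | 150.00 | 45.00 | 759375.00 | 227812.50
Σ | 21937.50 |  |  | 1814062.50 | 1366875.00
x_c = 1814062.50 / 21937.50 = 82.69 mm
y_c = 1366875.00 / 21937.50 = 62.31 mm

x_c = 82.69 mm, y_c = 62.31 mm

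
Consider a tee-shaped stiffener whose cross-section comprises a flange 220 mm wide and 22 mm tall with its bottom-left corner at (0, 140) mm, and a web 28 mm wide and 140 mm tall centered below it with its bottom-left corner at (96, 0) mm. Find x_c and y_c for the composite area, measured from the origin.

web: A = 28 × 140 = 3920.00, centroid at (110.00, 70.00).
flange: A = 220 × 22 = 4840.00, centroid at (110.00, 151.00).
ΣA = 8760.00 mm²
ΣAx_c = (3920.00)(110.00) + (4840.00)(110.00) = 963600.00 mm³
ΣAy_c = (3920.00)(70.00) + (4840.00)(151.00) = 1005240.00 mm³
x_c = 963600.00 / 8760.00 = 110.00 mm
y_c = 1005240.00 / 8760.00 = 114.75 mm

x_c = 110.00 mm, y_c = 114.75 mm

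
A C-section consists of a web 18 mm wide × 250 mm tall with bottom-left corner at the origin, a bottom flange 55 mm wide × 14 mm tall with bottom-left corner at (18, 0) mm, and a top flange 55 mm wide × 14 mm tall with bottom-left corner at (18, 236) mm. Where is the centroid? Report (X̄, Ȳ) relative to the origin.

Part | A | x̄ᵢ | ȳᵢ | A·x̄ᵢ | A·ȳᵢ
web | 4500.00 | 9.00 | 125.00 | 40500.00 | 562500.00
bottom flange | 770.00 | 45.50 | 7.00 | 35035.00 | 5390.00
top flange | 770.00 | 45.50 | 243.00 | 35035.00 | 187110.00
Σ | 6040.00 |  |  | 110570.00 | 755000.00
X̄ = 110570.00 / 6040.00 = 18.31 mm
Ȳ = 755000.00 / 6040.00 = 125.00 mm

X̄ = 18.31 mm, Ȳ = 125.00 mm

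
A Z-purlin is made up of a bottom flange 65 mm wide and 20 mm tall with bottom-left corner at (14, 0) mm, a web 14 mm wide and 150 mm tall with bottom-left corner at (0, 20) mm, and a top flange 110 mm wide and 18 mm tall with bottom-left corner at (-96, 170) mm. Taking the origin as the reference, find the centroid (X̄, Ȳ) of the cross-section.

X̄ = -1.12 mm, Ȳ = 105.38 mm

bottom flange: A = 65 × 20 = 1300.00, centroid at (46.50, 10.00).
web: A = 14 × 150 = 2100.00, centroid at (7.00, 95.00).
top flange: A = 110 × 18 = 1980.00, centroid at (-41.00, 179.00).
ΣA = 5380.00 mm²
ΣAX̄ = (1300.00)(46.50) + (2100.00)(7.00) + (1980.00)(-41.00) = -6030.00 mm³
ΣAȲ = (1300.00)(10.00) + (2100.00)(95.00) + (1980.00)(179.00) = 566920.00 mm³
X̄ = -6030.00 / 5380.00 = -1.12 mm
Ȳ = 566920.00 / 5380.00 = 105.38 mm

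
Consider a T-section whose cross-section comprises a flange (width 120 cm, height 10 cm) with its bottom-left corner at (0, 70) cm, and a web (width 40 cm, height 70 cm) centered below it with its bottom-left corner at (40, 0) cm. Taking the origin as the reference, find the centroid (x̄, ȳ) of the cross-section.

Part | A | x̄ᵢ | ȳᵢ | A·x̄ᵢ | A·ȳᵢ
web | 2800.00 | 60.00 | 35.00 | 168000.00 | 98000.00
flange | 1200.00 | 60.00 | 75.00 | 72000.00 | 90000.00
Σ | 4000.00 |  |  | 240000.00 | 188000.00
x̄ = 240000.00 / 4000.00 = 60.00 cm
ȳ = 188000.00 / 4000.00 = 47.00 cm

x̄ = 60.00 cm, ȳ = 47.00 cm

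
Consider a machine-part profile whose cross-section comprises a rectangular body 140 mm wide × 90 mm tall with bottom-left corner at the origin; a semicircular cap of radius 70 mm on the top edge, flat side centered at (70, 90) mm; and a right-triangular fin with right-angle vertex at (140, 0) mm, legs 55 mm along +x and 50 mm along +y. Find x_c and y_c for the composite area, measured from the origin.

rectangular body: A = 140 × 90 = 12600.00, centroid at (70.00, 45.00).
semicircular top: A = ½π·70² = 7696.90, centroid at (70.00, 119.71).
triangular fin: A = ½·55·50 = 1375.00, centroid at (158.33, 16.67).
ΣA = 21671.90 mm², ΣAx_c = 1638491.47 mm³, ΣAy_c = 1511304.51 mm³.
x_c = 1638491.47/21671.90 = 75.60 mm; y_c = 1511304.51/21671.90 = 69.74 mm.

x_c = 75.60 mm, y_c = 69.74 mm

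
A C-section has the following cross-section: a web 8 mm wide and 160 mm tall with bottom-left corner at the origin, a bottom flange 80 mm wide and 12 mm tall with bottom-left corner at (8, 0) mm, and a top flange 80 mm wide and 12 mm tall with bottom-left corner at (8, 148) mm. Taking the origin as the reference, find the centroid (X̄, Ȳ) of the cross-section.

web: A = 8 × 160 = 1280.00, centroid at (4.00, 80.00).
bottom flange: A = 80 × 12 = 960.00, centroid at (48.00, 6.00).
top flange: A = 80 × 12 = 960.00, centroid at (48.00, 154.00).
ΣA = 3200.00 mm², ΣAX̄ = 97280.00 mm³, ΣAȲ = 256000.00 mm³.
X̄ = 97280.00/3200.00 = 30.40 mm; Ȳ = 256000.00/3200.00 = 80.00 mm.

X̄ = 30.40 mm, Ȳ = 80.00 mm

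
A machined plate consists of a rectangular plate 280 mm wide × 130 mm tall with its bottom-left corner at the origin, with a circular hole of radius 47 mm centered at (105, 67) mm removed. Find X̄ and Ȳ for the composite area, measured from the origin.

Part | A | x̄ᵢ | ȳᵢ | A·x̄ᵢ | A·ȳᵢ
plate | 36400.00 | 140.00 | 65.00 | 5096000.00 | 2366000.00
hole | -6939.78 | 105.00 | 67.00 | -728676.71 | -464965.14
Σ | 29460.22 |  |  | 4367323.29 | 1901034.86
X̄ = 4367323.29 / 29460.22 = 148.24 mm
Ȳ = 1901034.86 / 29460.22 = 64.53 mm

X̄ = 148.24 mm, Ȳ = 64.53 mm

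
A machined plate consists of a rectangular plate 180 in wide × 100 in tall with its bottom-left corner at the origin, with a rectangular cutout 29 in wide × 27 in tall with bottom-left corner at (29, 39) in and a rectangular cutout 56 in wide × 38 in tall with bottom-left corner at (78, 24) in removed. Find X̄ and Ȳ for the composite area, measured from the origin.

X̄ = 90.16 in, Ȳ = 50.86 in

Part | A | x̄ᵢ | ȳᵢ | A·x̄ᵢ | A·ȳᵢ
plate | 18000.00 | 90.00 | 50.00 | 1620000.00 | 900000.00
hole 1 | -783.00 | 43.50 | 52.50 | -34060.50 | -41107.50
hole 2 | -2128.00 | 106.00 | 43.00 | -225568.00 | -91504.00
Σ | 15089.00 |  |  | 1360371.50 | 767388.50
X̄ = 1360371.50 / 15089.00 = 90.16 in
Ȳ = 767388.50 / 15089.00 = 50.86 in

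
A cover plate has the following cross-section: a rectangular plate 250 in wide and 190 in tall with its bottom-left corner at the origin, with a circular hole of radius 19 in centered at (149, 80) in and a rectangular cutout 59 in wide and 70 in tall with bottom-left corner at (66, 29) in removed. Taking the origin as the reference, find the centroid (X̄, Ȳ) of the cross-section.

X̄ = 127.24 in, Ȳ = 98.43 in

plate: A = 250 × 190 = 47500.00, centroid at (125.00, 95.00).
hole 1: A = −π·19² = -1134.11, centroid at (149.00, 80.00).
hole 2: A = −(59 × 70) = -4130.00, centroid at (95.50, 64.00).
ΣA = 42235.89 in², ΣAX̄ = 5374101.87 in³, ΣAȲ = 4157450.80 in³.
X̄ = 5374101.87/42235.89 = 127.24 in; Ȳ = 4157450.80/42235.89 = 98.43 in.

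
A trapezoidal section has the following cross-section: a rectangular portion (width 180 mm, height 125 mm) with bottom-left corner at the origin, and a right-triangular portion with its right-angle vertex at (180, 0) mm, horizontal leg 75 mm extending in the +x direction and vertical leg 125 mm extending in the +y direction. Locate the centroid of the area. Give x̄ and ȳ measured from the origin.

x̄ = 109.83 mm, ȳ = 58.91 mm

Part | A | x̄ᵢ | ȳᵢ | A·x̄ᵢ | A·ȳᵢ
rectangular portion | 22500.00 | 90.00 | 62.50 | 2025000.00 | 1406250.00
triangular portion | 4687.50 | 205.00 | 41.67 | 960937.50 | 195312.50
Σ | 27187.50 |  |  | 2985937.50 | 1601562.50
x̄ = 2985937.50 / 27187.50 = 109.83 mm
ȳ = 1601562.50 / 27187.50 = 58.91 mm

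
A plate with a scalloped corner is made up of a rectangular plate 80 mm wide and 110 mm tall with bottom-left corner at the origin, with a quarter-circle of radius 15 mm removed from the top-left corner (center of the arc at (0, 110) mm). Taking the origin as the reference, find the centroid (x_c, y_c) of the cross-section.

x_c = 40.69 mm, y_c = 54.00 mm

plate: A = 80 × 110 = 8800.00, centroid at (40.00, 55.00).
removed quarter-circle: A = −¼π·15² = -176.71, centroid at (6.37, 103.63).
ΣA = 8623.29 mm², ΣAx_c = 350875.00 mm³, ΣAy_c = 465686.40 mm³.
x_c = 350875.00/8623.29 = 40.69 mm; y_c = 465686.40/8623.29 = 54.00 mm.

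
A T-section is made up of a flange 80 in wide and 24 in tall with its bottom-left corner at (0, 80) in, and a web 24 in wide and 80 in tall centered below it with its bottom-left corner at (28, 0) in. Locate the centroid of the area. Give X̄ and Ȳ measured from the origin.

Part | A | x̄ᵢ | ȳᵢ | A·x̄ᵢ | A·ȳᵢ
web | 1920.00 | 40.00 | 40.00 | 76800.00 | 76800.00
flange | 1920.00 | 40.00 | 92.00 | 76800.00 | 176640.00
Σ | 3840.00 |  |  | 153600.00 | 253440.00
X̄ = 153600.00 / 3840.00 = 40.00 in
Ȳ = 253440.00 / 3840.00 = 66.00 in

X̄ = 40.00 in, Ȳ = 66.00 in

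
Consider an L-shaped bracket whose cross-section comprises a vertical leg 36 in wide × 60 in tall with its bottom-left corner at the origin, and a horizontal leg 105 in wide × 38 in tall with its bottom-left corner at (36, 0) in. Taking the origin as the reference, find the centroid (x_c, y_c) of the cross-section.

vertical leg: A = 36 × 60 = 2160.00, centroid at (18.00, 30.00).
horizontal leg: A = 105 × 38 = 3990.00, centroid at (88.50, 19.00).
ΣA = 6150.00 in²
ΣAx_c = (2160.00)(18.00) + (3990.00)(88.50) = 391995.00 in³
ΣAy_c = (2160.00)(30.00) + (3990.00)(19.00) = 140610.00 in³
x_c = 391995.00 / 6150.00 = 63.74 in
y_c = 140610.00 / 6150.00 = 22.86 in

x_c = 63.74 in, y_c = 22.86 in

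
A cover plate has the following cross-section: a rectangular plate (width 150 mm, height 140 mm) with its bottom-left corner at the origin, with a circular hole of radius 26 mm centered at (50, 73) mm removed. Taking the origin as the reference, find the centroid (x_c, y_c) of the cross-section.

plate: A = 150 × 140 = 21000.00, centroid at (75.00, 70.00).
hole: A = −π·26² = -2123.72, centroid at (50.00, 73.00).
ΣA = 18876.28 mm²
ΣAx_c = (21000.00)(75.00) + (-2123.72)(50.00) = 1468814.17 mm³
ΣAy_c = (21000.00)(70.00) + (-2123.72)(73.00) = 1314968.69 mm³
x_c = 1468814.17 / 18876.28 = 77.81 mm
y_c = 1314968.69 / 18876.28 = 69.66 mm

x_c = 77.81 mm, y_c = 69.66 mm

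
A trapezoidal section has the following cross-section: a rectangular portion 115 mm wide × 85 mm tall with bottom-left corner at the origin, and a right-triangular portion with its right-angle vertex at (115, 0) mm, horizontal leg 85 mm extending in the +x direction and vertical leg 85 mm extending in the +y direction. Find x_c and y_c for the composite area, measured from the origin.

x_c = 80.66 mm, y_c = 38.68 mm

rectangular portion: A = 115 × 85 = 9775.00, centroid at (57.50, 42.50).
triangular portion: A = ½·85·85 = 3612.50, centroid at (143.33, 28.33).
ΣA = 13387.50 mm², ΣAx_c = 1079854.17 mm³, ΣAy_c = 517791.67 mm³.
x_c = 1079854.17/13387.50 = 80.66 mm; y_c = 517791.67/13387.50 = 38.68 mm.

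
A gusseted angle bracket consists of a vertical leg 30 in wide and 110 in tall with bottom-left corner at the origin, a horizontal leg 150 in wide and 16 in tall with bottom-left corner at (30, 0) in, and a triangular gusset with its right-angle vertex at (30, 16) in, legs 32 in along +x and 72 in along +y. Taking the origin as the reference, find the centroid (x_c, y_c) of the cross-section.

x_c = 50.84 in, y_c = 36.02 in

vertical leg: A = 30 × 110 = 3300.00, centroid at (15.00, 55.00).
horizontal leg: A = 150 × 16 = 2400.00, centroid at (105.00, 8.00).
gusset: A = ½·32·72 = 1152.00, centroid at (40.67, 40.00).
ΣA = 6852.00 in²
ΣAx_c = (3300.00)(15.00) + (2400.00)(105.00) + (1152.00)(40.67) = 348348.00 in³
ΣAy_c = (3300.00)(55.00) + (2400.00)(8.00) + (1152.00)(40.00) = 246780.00 in³
x_c = 348348.00 / 6852.00 = 50.84 in
y_c = 246780.00 / 6852.00 = 36.02 in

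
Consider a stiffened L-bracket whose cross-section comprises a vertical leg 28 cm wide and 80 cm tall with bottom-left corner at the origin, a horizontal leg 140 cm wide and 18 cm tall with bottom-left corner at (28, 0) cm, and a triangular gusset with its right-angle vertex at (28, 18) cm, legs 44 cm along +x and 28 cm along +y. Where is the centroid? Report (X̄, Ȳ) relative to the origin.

Part | A | x̄ᵢ | ȳᵢ | A·x̄ᵢ | A·ȳᵢ
vertical leg | 2240.00 | 14.00 | 40.00 | 31360.00 | 89600.00
horizontal leg | 2520.00 | 98.00 | 9.00 | 246960.00 | 22680.00
gusset | 616.00 | 42.67 | 27.33 | 26282.67 | 16837.33
Σ | 5376.00 |  |  | 304602.67 | 129117.33
X̄ = 304602.67 / 5376.00 = 56.66 cm
Ȳ = 129117.33 / 5376.00 = 24.02 cm

X̄ = 56.66 cm, Ȳ = 24.02 cm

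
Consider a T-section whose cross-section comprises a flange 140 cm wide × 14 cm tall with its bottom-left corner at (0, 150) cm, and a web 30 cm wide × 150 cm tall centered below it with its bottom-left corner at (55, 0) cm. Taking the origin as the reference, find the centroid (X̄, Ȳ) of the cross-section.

Part | A | x̄ᵢ | ȳᵢ | A·x̄ᵢ | A·ȳᵢ
web | 4500.00 | 70.00 | 75.00 | 315000.00 | 337500.00
flange | 1960.00 | 70.00 | 157.00 | 137200.00 | 307720.00
Σ | 6460.00 |  |  | 452200.00 | 645220.00
X̄ = 452200.00 / 6460.00 = 70.00 cm
Ȳ = 645220.00 / 6460.00 = 99.88 cm

X̄ = 70.00 cm, Ȳ = 99.88 cm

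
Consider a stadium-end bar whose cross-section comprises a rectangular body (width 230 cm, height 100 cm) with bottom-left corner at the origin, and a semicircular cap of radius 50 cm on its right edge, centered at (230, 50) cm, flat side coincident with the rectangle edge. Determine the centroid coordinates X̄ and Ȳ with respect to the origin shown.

rectangular body: A = 230 × 100 = 23000.00, centroid at (115.00, 50.00).
semicircular end: A = ½π·50² = 3926.99, centroid at (251.22, 50.00).
ΣA = 26926.99 cm², ΣAX̄ = 3631541.22 cm³, ΣAȲ = 1346349.54 cm³.
X̄ = 3631541.22/26926.99 = 134.87 cm; Ȳ = 1346349.54/26926.99 = 50.00 cm.

X̄ = 134.87 cm, Ȳ = 50.00 cm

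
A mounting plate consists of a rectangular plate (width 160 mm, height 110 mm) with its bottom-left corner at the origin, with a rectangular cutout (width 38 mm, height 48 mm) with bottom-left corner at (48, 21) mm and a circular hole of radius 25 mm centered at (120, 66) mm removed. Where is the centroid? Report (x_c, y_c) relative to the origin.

plate: A = 160 × 110 = 17600.00, centroid at (80.00, 55.00).
hole 1: A = −(38 × 48) = -1824.00, centroid at (67.00, 45.00).
hole 2: A = −π·25² = -1963.50, centroid at (120.00, 66.00).
ΣA = 13812.50 mm², ΣAx_c = 1050172.55 mm³, ΣAy_c = 756329.30 mm³.
x_c = 1050172.55/13812.50 = 76.03 mm; y_c = 756329.30/13812.50 = 54.76 mm.

x_c = 76.03 mm, y_c = 54.76 mm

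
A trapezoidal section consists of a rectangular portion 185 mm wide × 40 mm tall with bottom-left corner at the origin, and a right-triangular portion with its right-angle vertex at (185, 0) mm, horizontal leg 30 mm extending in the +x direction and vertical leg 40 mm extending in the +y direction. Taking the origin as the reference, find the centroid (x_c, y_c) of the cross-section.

x_c = 100.19 mm, y_c = 19.50 mm

rectangular portion: A = 185 × 40 = 7400.00, centroid at (92.50, 20.00).
triangular portion: A = ½·30·40 = 600.00, centroid at (195.00, 13.33).
ΣA = 8000.00 mm²
ΣAx_c = (7400.00)(92.50) + (600.00)(195.00) = 801500.00 mm³
ΣAy_c = (7400.00)(20.00) + (600.00)(13.33) = 156000.00 mm³
x_c = 801500.00 / 8000.00 = 100.19 mm
y_c = 156000.00 / 8000.00 = 19.50 mm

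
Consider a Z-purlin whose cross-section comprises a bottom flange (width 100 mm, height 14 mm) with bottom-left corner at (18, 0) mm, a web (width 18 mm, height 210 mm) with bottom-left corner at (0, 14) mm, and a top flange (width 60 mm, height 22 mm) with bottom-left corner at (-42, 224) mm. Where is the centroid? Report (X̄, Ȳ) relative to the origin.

X̄ = 17.44 mm, Ȳ = 118.43 mm

bottom flange: A = 100 × 14 = 1400.00, centroid at (68.00, 7.00).
web: A = 18 × 210 = 3780.00, centroid at (9.00, 119.00).
top flange: A = 60 × 22 = 1320.00, centroid at (-12.00, 235.00).
ΣA = 6500.00 mm²
ΣAX̄ = (1400.00)(68.00) + (3780.00)(9.00) + (1320.00)(-12.00) = 113380.00 mm³
ΣAȲ = (1400.00)(7.00) + (3780.00)(119.00) + (1320.00)(235.00) = 769820.00 mm³
X̄ = 113380.00 / 6500.00 = 17.44 mm
Ȳ = 769820.00 / 6500.00 = 118.43 mm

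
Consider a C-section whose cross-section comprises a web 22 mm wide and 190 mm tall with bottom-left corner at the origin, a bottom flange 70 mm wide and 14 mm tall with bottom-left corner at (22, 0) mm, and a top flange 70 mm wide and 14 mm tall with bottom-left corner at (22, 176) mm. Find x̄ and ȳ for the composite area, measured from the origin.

x̄ = 25.68 mm, ȳ = 95.00 mm

Part | A | x̄ᵢ | ȳᵢ | A·x̄ᵢ | A·ȳᵢ
web | 4180.00 | 11.00 | 95.00 | 45980.00 | 397100.00
bottom flange | 980.00 | 57.00 | 7.00 | 55860.00 | 6860.00
top flange | 980.00 | 57.00 | 183.00 | 55860.00 | 179340.00
Σ | 6140.00 |  |  | 157700.00 | 583300.00
x̄ = 157700.00 / 6140.00 = 25.68 mm
ȳ = 583300.00 / 6140.00 = 95.00 mm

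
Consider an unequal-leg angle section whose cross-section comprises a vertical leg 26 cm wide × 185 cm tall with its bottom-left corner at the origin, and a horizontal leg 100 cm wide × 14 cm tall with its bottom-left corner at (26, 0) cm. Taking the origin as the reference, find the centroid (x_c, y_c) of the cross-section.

x_c = 27.20 cm, y_c = 73.22 cm

Part | A | x̄ᵢ | ȳᵢ | A·x̄ᵢ | A·ȳᵢ
vertical leg | 4810.00 | 13.00 | 92.50 | 62530.00 | 444925.00
horizontal leg | 1400.00 | 76.00 | 7.00 | 106400.00 | 9800.00
Σ | 6210.00 |  |  | 168930.00 | 454725.00
x_c = 168930.00 / 6210.00 = 27.20 cm
y_c = 454725.00 / 6210.00 = 73.22 cm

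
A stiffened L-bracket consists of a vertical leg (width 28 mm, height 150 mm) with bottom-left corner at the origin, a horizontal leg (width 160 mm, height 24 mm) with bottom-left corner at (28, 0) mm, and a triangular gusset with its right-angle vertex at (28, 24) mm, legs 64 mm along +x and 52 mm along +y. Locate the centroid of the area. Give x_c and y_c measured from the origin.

vertical leg: A = 28 × 150 = 4200.00, centroid at (14.00, 75.00).
horizontal leg: A = 160 × 24 = 3840.00, centroid at (108.00, 12.00).
gusset: A = ½·64·52 = 1664.00, centroid at (49.33, 41.33).
ΣA = 9704.00 mm²
ΣAx_c = (4200.00)(14.00) + (3840.00)(108.00) + (1664.00)(49.33) = 555610.67 mm³
ΣAy_c = (4200.00)(75.00) + (3840.00)(12.00) + (1664.00)(41.33) = 429858.67 mm³
x_c = 555610.67 / 9704.00 = 57.26 mm
y_c = 429858.67 / 9704.00 = 44.30 mm

x_c = 57.26 mm, y_c = 44.30 mm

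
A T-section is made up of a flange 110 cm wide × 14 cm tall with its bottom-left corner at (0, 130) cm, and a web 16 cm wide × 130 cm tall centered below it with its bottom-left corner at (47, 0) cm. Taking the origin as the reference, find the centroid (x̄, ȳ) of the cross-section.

web: A = 16 × 130 = 2080.00, centroid at (55.00, 65.00).
flange: A = 110 × 14 = 1540.00, centroid at (55.00, 137.00).
ΣA = 3620.00 cm², ΣAx̄ = 199100.00 cm³, ΣAȳ = 346180.00 cm³.
x̄ = 199100.00/3620.00 = 55.00 cm; ȳ = 346180.00/3620.00 = 95.63 cm.

x̄ = 55.00 cm, ȳ = 95.63 cm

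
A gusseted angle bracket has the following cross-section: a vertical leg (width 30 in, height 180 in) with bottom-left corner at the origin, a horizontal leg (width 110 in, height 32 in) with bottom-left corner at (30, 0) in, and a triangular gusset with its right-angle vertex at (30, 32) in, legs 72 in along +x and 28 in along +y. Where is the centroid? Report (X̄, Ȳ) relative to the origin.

X̄ = 43.78 in, Ȳ = 58.82 in

Part | A | x̄ᵢ | ȳᵢ | A·x̄ᵢ | A·ȳᵢ
vertical leg | 5400.00 | 15.00 | 90.00 | 81000.00 | 486000.00
horizontal leg | 3520.00 | 85.00 | 16.00 | 299200.00 | 56320.00
gusset | 1008.00 | 54.00 | 41.33 | 54432.00 | 41664.00
Σ | 9928.00 |  |  | 434632.00 | 583984.00
X̄ = 434632.00 / 9928.00 = 43.78 in
Ȳ = 583984.00 / 9928.00 = 58.82 in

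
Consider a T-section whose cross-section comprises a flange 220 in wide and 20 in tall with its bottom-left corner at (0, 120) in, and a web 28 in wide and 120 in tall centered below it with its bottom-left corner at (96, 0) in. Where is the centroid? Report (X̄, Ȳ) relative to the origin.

X̄ = 110.00 in, Ȳ = 99.69 in

web: A = 28 × 120 = 3360.00, centroid at (110.00, 60.00).
flange: A = 220 × 20 = 4400.00, centroid at (110.00, 130.00).
ΣA = 7760.00 in², ΣAX̄ = 853600.00 in³, ΣAȲ = 773600.00 in³.
X̄ = 853600.00/7760.00 = 110.00 in; Ȳ = 773600.00/7760.00 = 99.69 in.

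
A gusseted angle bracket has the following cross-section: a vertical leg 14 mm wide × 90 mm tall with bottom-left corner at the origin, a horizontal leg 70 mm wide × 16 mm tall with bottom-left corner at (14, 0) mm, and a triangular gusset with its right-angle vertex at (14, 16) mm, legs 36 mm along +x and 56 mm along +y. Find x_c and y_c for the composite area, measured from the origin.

x_c = 26.54 mm, y_c = 29.69 mm

vertical leg: A = 14 × 90 = 1260.00, centroid at (7.00, 45.00).
horizontal leg: A = 70 × 16 = 1120.00, centroid at (49.00, 8.00).
gusset: A = ½·36·56 = 1008.00, centroid at (26.00, 34.67).
ΣA = 3388.00 mm²
ΣAx_c = (1260.00)(7.00) + (1120.00)(49.00) + (1008.00)(26.00) = 89908.00 mm³
ΣAy_c = (1260.00)(45.00) + (1120.00)(8.00) + (1008.00)(34.67) = 100604.00 mm³
x_c = 89908.00 / 3388.00 = 26.54 mm
y_c = 100604.00 / 3388.00 = 29.69 mm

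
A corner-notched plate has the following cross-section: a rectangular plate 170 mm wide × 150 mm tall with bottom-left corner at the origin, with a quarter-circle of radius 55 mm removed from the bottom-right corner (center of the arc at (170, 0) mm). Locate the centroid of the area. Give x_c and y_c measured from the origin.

Part | A | x̄ᵢ | ȳᵢ | A·x̄ᵢ | A·ȳᵢ
plate | 25500.00 | 85.00 | 75.00 | 2167500.00 | 1912500.00
removed quarter-circle | -2375.83 | 146.66 | 23.34 | -348432.67 | -55458.33
Σ | 23124.17 |  |  | 1819067.33 | 1857041.67
x_c = 1819067.33 / 23124.17 = 78.67 mm
y_c = 1857041.67 / 23124.17 = 80.31 mm

x_c = 78.67 mm, y_c = 80.31 mm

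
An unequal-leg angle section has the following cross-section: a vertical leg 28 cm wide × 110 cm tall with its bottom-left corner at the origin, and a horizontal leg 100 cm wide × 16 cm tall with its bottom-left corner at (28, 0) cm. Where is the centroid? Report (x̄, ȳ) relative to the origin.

x̄ = 35.88 cm, ȳ = 38.93 cm

vertical leg: A = 28 × 110 = 3080.00, centroid at (14.00, 55.00).
horizontal leg: A = 100 × 16 = 1600.00, centroid at (78.00, 8.00).
ΣA = 4680.00 cm²
ΣAx̄ = (3080.00)(14.00) + (1600.00)(78.00) = 167920.00 cm³
ΣAȳ = (3080.00)(55.00) + (1600.00)(8.00) = 182200.00 cm³
x̄ = 167920.00 / 4680.00 = 35.88 cm
ȳ = 182200.00 / 4680.00 = 38.93 cm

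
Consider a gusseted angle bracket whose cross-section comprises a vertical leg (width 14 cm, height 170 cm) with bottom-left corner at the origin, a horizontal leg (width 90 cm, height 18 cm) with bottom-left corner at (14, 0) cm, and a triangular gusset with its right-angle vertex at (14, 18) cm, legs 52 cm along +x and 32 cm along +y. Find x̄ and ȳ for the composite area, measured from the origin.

x̄ = 28.62 cm, ȳ = 49.82 cm

vertical leg: A = 14 × 170 = 2380.00, centroid at (7.00, 85.00).
horizontal leg: A = 90 × 18 = 1620.00, centroid at (59.00, 9.00).
gusset: A = ½·52·32 = 832.00, centroid at (31.33, 28.67).
ΣA = 4832.00 cm², ΣAx̄ = 138309.33 cm³, ΣAȳ = 240730.67 cm³.
x̄ = 138309.33/4832.00 = 28.62 cm; ȳ = 240730.67/4832.00 = 49.82 cm.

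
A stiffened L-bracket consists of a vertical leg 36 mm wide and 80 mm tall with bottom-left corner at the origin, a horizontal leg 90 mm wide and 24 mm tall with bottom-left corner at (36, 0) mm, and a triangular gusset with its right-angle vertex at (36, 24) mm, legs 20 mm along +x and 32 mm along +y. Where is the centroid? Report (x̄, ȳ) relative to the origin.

vertical leg: A = 36 × 80 = 2880.00, centroid at (18.00, 40.00).
horizontal leg: A = 90 × 24 = 2160.00, centroid at (81.00, 12.00).
gusset: A = ½·20·32 = 320.00, centroid at (42.67, 34.67).
ΣA = 5360.00 mm², ΣAx̄ = 240453.33 mm³, ΣAȳ = 152213.33 mm³.
x̄ = 240453.33/5360.00 = 44.86 mm; ȳ = 152213.33/5360.00 = 28.40 mm.

x̄ = 44.86 mm, ȳ = 28.40 mm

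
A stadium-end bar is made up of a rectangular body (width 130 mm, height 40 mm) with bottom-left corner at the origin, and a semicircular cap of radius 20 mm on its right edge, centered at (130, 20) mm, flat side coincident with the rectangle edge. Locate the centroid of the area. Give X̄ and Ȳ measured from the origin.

rectangular body: A = 130 × 40 = 5200.00, centroid at (65.00, 20.00).
semicircular end: A = ½π·20² = 628.32, centroid at (138.49, 20.00).
ΣA = 5828.32 mm²
ΣAX̄ = (5200.00)(65.00) + (628.32)(138.49) = 425014.74 mm³
ΣAȲ = (5200.00)(20.00) + (628.32)(20.00) = 116566.37 mm³
X̄ = 425014.74 / 5828.32 = 72.92 mm
Ȳ = 116566.37 / 5828.32 = 20.00 mm

X̄ = 72.92 mm, Ȳ = 20.00 mm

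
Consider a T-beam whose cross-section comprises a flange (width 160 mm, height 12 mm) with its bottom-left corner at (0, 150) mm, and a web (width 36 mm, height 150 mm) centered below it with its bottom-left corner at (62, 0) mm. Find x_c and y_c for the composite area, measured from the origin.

x_c = 80.00 mm, y_c = 96.25 mm

Part | A | x̄ᵢ | ȳᵢ | A·x̄ᵢ | A·ȳᵢ
web | 5400.00 | 80.00 | 75.00 | 432000.00 | 405000.00
flange | 1920.00 | 80.00 | 156.00 | 153600.00 | 299520.00
Σ | 7320.00 |  |  | 585600.00 | 704520.00
x_c = 585600.00 / 7320.00 = 80.00 mm
y_c = 704520.00 / 7320.00 = 96.25 mm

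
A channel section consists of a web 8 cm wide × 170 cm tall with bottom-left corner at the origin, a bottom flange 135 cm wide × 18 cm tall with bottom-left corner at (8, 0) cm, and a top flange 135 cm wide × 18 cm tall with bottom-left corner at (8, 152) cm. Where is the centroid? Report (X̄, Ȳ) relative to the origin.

X̄ = 59.87 cm, Ȳ = 85.00 cm

web: A = 8 × 170 = 1360.00, centroid at (4.00, 85.00).
bottom flange: A = 135 × 18 = 2430.00, centroid at (75.50, 9.00).
top flange: A = 135 × 18 = 2430.00, centroid at (75.50, 161.00).
ΣA = 6220.00 cm², ΣAX̄ = 372370.00 cm³, ΣAȲ = 528700.00 cm³.
X̄ = 372370.00/6220.00 = 59.87 cm; Ȳ = 528700.00/6220.00 = 85.00 cm.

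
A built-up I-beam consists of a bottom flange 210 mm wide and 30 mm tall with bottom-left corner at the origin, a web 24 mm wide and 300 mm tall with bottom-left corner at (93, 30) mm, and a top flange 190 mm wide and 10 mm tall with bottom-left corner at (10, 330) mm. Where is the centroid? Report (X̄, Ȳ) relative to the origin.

X̄ = 105.00 mm, Ȳ = 131.62 mm

Part | A | x̄ᵢ | ȳᵢ | A·x̄ᵢ | A·ȳᵢ
bottom flange | 6300.00 | 105.00 | 15.00 | 661500.00 | 94500.00
web | 7200.00 | 105.00 | 180.00 | 756000.00 | 1296000.00
top flange | 1900.00 | 105.00 | 335.00 | 199500.00 | 636500.00
Σ | 15400.00 |  |  | 1617000.00 | 2027000.00
X̄ = 1617000.00 / 15400.00 = 105.00 mm
Ȳ = 2027000.00 / 15400.00 = 131.62 mm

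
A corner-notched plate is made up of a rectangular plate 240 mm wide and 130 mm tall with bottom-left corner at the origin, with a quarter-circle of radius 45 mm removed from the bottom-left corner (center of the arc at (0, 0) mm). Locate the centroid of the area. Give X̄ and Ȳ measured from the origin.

X̄ = 125.42 mm, Ȳ = 67.47 mm

Part | A | x̄ᵢ | ȳᵢ | A·x̄ᵢ | A·ȳᵢ
plate | 31200.00 | 120.00 | 65.00 | 3744000.00 | 2028000.00
removed quarter-circle | -1590.43 | 19.10 | 19.10 | -30375.00 | -30375.00
Σ | 29609.57 |  |  | 3713625.00 | 1997625.00
X̄ = 3713625.00 / 29609.57 = 125.42 mm
Ȳ = 1997625.00 / 29609.57 = 67.47 mm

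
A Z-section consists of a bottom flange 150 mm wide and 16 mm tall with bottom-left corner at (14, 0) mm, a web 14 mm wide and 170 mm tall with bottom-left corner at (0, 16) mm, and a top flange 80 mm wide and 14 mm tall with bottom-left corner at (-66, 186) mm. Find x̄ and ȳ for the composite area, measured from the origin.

Part | A | x̄ᵢ | ȳᵢ | A·x̄ᵢ | A·ȳᵢ
bottom flange | 2400.00 | 89.00 | 8.00 | 213600.00 | 19200.00
web | 2380.00 | 7.00 | 101.00 | 16660.00 | 240380.00
top flange | 1120.00 | -26.00 | 193.00 | -29120.00 | 216160.00
Σ | 5900.00 |  |  | 201140.00 | 475740.00
x̄ = 201140.00 / 5900.00 = 34.09 mm
ȳ = 475740.00 / 5900.00 = 80.63 mm

x̄ = 34.09 mm, ȳ = 80.63 mm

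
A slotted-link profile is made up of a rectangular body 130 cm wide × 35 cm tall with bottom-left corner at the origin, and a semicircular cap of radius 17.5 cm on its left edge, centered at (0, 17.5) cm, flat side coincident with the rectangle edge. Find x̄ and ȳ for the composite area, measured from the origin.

x̄ = 58.07 cm, ȳ = 17.50 cm

rectangular body: A = 130 × 35 = 4550.00, centroid at (65.00, 17.50).
semicircular end: A = ½π·17.5² = 481.06, centroid at (-7.43, 17.50).
ΣA = 5031.06 cm²
ΣAx̄ = (4550.00)(65.00) + (481.06)(-7.43) = 292177.08 cm³
ΣAȳ = (4550.00)(17.50) + (481.06)(17.50) = 88043.49 cm³
x̄ = 292177.08 / 5031.06 = 58.07 cm
ȳ = 88043.49 / 5031.06 = 17.50 cm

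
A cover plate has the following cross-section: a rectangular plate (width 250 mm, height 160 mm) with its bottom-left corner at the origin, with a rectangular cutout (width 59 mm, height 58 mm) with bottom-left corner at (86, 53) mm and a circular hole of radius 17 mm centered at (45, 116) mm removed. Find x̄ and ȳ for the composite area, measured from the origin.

plate: A = 250 × 160 = 40000.00, centroid at (125.00, 80.00).
hole 1: A = −(59 × 58) = -3422.00, centroid at (115.50, 82.00).
hole 2: A = −π·17² = -907.92, centroid at (45.00, 116.00).
ΣA = 35670.08 mm²
ΣAx̄ = (40000.00)(125.00) + (-3422.00)(115.50) + (-907.92)(45.00) = 4563902.59 mm³
ΣAȳ = (40000.00)(80.00) + (-3422.00)(82.00) + (-907.92)(116.00) = 2814077.25 mm³
x̄ = 4563902.59 / 35670.08 = 127.95 mm
ȳ = 2814077.25 / 35670.08 = 78.89 mm

x̄ = 127.95 mm, ȳ = 78.89 mm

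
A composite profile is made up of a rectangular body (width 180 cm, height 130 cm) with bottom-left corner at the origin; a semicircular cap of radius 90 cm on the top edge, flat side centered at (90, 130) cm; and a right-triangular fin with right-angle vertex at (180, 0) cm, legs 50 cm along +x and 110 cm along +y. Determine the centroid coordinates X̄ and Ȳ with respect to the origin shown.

X̄ = 97.55 cm, Ȳ = 96.77 cm

rectangular body: A = 180 × 130 = 23400.00, centroid at (90.00, 65.00).
semicircular top: A = ½π·90² = 12723.45, centroid at (90.00, 168.20).
triangular fin: A = ½·50·110 = 2750.00, centroid at (196.67, 36.67).
ΣA = 38873.45 cm²
ΣAX̄ = (23400.00)(90.00) + (12723.45)(90.00) + (2750.00)(196.67) = 3791943.86 cm³
ΣAȲ = (23400.00)(65.00) + (12723.45)(168.20) + (2750.00)(36.67) = 3761881.87 cm³
X̄ = 3791943.86 / 38873.45 = 97.55 cm
Ȳ = 3761881.87 / 38873.45 = 96.77 cm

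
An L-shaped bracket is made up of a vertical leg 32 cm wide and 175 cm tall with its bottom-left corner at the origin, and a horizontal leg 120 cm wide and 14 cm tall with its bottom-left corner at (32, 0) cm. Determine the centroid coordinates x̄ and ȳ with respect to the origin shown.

vertical leg: A = 32 × 175 = 5600.00, centroid at (16.00, 87.50).
horizontal leg: A = 120 × 14 = 1680.00, centroid at (92.00, 7.00).
ΣA = 7280.00 cm², ΣAx̄ = 244160.00 cm³, ΣAȳ = 501760.00 cm³.
x̄ = 244160.00/7280.00 = 33.54 cm; ȳ = 501760.00/7280.00 = 68.92 cm.

x̄ = 33.54 cm, ȳ = 68.92 cm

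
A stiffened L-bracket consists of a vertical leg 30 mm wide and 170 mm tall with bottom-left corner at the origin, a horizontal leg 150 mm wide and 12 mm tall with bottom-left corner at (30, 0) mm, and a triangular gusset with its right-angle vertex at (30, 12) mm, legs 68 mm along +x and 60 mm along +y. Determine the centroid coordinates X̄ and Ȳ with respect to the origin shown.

Part | A | x̄ᵢ | ȳᵢ | A·x̄ᵢ | A·ȳᵢ
vertical leg | 5100.00 | 15.00 | 85.00 | 76500.00 | 433500.00
horizontal leg | 1800.00 | 105.00 | 6.00 | 189000.00 | 10800.00
gusset | 2040.00 | 52.67 | 32.00 | 107440.00 | 65280.00
Σ | 8940.00 |  |  | 372940.00 | 509580.00
X̄ = 372940.00 / 8940.00 = 41.72 mm
Ȳ = 509580.00 / 8940.00 = 57.00 mm

X̄ = 41.72 mm, Ȳ = 57.00 mm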